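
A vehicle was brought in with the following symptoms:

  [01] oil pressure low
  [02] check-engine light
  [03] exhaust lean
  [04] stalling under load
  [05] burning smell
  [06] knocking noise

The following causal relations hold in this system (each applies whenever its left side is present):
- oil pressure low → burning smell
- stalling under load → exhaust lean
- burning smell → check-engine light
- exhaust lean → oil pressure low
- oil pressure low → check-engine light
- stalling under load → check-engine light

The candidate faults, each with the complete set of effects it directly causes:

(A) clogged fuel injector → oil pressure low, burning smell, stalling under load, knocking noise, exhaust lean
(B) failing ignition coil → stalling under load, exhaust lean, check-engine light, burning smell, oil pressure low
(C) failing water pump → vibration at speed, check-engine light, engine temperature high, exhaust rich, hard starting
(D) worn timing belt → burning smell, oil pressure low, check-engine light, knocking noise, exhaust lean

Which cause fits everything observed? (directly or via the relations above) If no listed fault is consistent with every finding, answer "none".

A

Per-candidate check:
(A) clogged fuel injector — accounts for every observation (check-engine light through oil pressure low → check-engine light)
(B) failing ignition coil — does not account for knocking noise
(C) failing water pump — oil pressure low -; check-engine light +; exhaust lean -; stalling under load -; burning smell -; knocking noise -
(D) worn timing belt — oil pressure low +; check-engine light +; exhaust lean +; stalling under load -; burning smell +; knocking noise +
Only (A) is consistent with every observation.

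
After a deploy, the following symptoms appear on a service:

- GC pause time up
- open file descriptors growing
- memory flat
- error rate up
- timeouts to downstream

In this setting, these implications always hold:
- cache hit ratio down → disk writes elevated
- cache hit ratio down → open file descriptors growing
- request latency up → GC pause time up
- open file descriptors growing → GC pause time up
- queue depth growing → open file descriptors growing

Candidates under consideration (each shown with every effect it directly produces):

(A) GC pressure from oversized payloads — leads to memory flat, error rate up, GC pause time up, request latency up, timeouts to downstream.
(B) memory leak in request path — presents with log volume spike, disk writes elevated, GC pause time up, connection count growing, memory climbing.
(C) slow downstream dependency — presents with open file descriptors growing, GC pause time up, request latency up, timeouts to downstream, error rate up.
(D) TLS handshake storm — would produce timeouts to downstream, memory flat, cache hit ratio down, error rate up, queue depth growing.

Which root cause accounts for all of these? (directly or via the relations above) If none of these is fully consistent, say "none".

D

Checking each candidate against the observations:
(A) GC pressure from oversized payloads — does not account for open file descriptors growing
(B) memory leak in request path — GC pause time up +; open file descriptors growing -; memory flat -; error rate up -; timeouts to downstream -
(C) slow downstream dependency — does not account for memory flat
(D) TLS handshake storm — accounts for every observation (GC pause time up through queue depth growing → open file descriptors growing → GC pause time up)
Only (D) is consistent with every observation.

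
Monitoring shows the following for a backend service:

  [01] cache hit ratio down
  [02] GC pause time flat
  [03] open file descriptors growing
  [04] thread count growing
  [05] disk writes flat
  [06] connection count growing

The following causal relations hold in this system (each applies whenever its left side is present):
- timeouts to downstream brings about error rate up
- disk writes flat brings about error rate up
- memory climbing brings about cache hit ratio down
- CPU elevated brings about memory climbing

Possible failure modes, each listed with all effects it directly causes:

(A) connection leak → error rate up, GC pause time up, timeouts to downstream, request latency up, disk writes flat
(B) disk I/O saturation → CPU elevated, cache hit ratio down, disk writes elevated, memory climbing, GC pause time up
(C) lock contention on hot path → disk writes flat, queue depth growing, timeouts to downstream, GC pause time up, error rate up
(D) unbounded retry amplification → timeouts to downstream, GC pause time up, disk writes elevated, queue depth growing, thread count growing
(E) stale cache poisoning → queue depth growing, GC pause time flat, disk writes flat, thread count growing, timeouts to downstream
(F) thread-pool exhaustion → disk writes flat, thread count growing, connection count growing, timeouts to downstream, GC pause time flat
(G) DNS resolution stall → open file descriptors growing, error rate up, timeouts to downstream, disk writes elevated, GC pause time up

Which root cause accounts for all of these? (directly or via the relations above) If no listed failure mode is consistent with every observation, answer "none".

For each candidate, compare predicted effects to what was observed:
(A) connection leak — fails on cache hit ratio down, GC pause time flat, open file descriptors growing, thread count growing, connection count growing (predicts GC pause time up, not GC pause time flat)
(B) disk I/O saturation — fails on GC pause time flat, open file descriptors growing, thread count growing, disk writes flat, connection count growing (predicts GC pause time up, not GC pause time flat; predicts disk writes elevated, not disk writes flat)
(C) lock contention on hot path — cache hit ratio down ✗; GC pause time flat ✗; open file descriptors growing ✗; thread count growing ✗; disk writes flat ✓; connection count growing ✗
(D) unbounded retry amplification — cache hit ratio down ✗; GC pause time flat ✗; open file descriptors growing ✗; thread count growing ✓; disk writes flat ✗; connection count growing ✗
(E) stale cache poisoning — cache hit ratio down ✗; GC pause time flat ✓; open file descriptors growing ✗; thread count growing ✓; disk writes flat ✓; connection count growing ✗
(F) thread-pool exhaustion — cache hit ratio down ✗; GC pause time flat ✓; open file descriptors growing ✗; thread count growing ✓; disk writes flat ✓; connection count growing ✓
(G) DNS resolution stall — cache hit ratio down ✗; GC pause time flat ✗; open file descriptors growing ✓; thread count growing ✗; disk writes flat ✗; connection count growing ✗
Every candidate fails on at least one observation.

none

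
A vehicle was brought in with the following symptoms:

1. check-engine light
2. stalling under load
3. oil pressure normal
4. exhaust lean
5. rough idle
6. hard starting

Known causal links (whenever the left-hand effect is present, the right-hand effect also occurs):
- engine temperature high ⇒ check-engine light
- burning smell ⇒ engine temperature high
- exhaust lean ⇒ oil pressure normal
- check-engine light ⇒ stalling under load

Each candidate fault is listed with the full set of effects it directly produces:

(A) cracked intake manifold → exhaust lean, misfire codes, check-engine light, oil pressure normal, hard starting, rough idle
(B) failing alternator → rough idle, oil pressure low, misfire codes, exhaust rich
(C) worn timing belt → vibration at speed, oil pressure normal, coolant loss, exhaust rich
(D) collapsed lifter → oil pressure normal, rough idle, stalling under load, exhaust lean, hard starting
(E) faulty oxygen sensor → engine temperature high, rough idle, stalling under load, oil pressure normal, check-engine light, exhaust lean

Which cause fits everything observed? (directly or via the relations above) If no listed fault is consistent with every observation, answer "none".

A

Checking each candidate against the observations:
(A) cracked intake manifold — accounts for every observation (stalling under load through check-engine light → stalling under load)
(B) failing alternator — check-engine light NO; stalling under load NO; oil pressure normal NO; exhaust lean NO; rough idle yes; hard starting NO
(C) worn timing belt — check-engine light NO; stalling under load NO; oil pressure normal yes; exhaust lean NO; rough idle NO; hard starting NO
(D) collapsed lifter — does not account for check-engine light
(E) faulty oxygen sensor — does not account for hard starting
(A) is the only candidate with no mismatches.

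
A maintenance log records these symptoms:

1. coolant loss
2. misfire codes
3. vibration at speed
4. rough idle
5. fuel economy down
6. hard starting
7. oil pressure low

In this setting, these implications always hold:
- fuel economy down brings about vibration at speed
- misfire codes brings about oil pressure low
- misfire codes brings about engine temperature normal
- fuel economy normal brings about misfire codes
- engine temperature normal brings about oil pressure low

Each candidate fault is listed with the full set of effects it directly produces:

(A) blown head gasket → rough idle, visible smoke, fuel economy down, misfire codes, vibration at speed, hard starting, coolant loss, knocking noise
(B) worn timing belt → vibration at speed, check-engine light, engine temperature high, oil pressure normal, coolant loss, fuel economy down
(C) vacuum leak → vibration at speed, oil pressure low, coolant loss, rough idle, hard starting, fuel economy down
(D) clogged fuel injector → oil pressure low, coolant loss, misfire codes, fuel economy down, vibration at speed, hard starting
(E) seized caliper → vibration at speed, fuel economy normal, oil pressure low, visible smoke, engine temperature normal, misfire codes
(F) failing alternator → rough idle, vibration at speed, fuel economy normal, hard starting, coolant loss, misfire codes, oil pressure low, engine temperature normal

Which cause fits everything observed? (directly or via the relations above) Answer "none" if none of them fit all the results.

A

Per-candidate check:
(A) blown head gasket — coolant loss match; misfire codes match; vibration at speed match; rough idle match; fuel economy down match; hard starting match; oil pressure low match (by misfire codes → oil pressure low)
(B) worn timing belt — coolant loss match; misfire codes miss; vibration at speed match; rough idle miss; fuel economy down match; hard starting miss; oil pressure low miss
(C) vacuum leak — coolant loss match; misfire codes miss; vibration at speed match; rough idle match; fuel economy down match; hard starting match; oil pressure low match
(D) clogged fuel injector — coolant loss match; misfire codes match; vibration at speed match; rough idle miss; fuel economy down match; hard starting match; oil pressure low match
(E) seized caliper — fails on coolant loss, rough idle, fuel economy down, hard starting (predicts fuel economy normal, not fuel economy down)
(F) failing alternator — coolant loss match; misfire codes match; vibration at speed match; rough idle match; fuel economy down miss; hard starting match; oil pressure low match
Only (A) is consistent with every observation.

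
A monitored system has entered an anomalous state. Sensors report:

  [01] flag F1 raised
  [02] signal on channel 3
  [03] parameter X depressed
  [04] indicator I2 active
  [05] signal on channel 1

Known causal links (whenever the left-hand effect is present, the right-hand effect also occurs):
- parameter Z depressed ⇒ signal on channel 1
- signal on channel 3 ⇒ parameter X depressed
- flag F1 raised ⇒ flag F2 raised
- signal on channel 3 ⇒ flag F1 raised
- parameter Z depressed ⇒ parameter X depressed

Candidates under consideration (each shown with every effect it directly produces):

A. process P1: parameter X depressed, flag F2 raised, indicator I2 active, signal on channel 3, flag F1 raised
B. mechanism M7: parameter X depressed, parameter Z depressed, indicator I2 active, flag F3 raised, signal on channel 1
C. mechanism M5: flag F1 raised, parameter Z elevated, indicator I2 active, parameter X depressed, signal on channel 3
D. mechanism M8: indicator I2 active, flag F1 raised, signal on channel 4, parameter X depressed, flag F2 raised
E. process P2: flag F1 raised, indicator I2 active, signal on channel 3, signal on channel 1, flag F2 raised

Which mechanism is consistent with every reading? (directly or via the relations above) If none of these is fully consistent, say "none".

For each candidate, compare predicted effects to what was observed:
(A) process P1 — does not account for signal on channel 1
(B) mechanism M7 — flag F1 raised miss; signal on channel 3 miss; parameter X depressed match; indicator I2 active match; signal on channel 1 match
(C) mechanism M5 — flag F1 raised match; signal on channel 3 match; parameter X depressed match; indicator I2 active match; signal on channel 1 miss
(D) mechanism M8 — does not account for signal on channel 3, signal on channel 1
(E) process P2 — flag F1 raised match; signal on channel 3 match; parameter X depressed match (through signal on channel 3 → parameter X depressed); indicator I2 active match; signal on channel 1 match
Only (E) is consistent with every observation.

E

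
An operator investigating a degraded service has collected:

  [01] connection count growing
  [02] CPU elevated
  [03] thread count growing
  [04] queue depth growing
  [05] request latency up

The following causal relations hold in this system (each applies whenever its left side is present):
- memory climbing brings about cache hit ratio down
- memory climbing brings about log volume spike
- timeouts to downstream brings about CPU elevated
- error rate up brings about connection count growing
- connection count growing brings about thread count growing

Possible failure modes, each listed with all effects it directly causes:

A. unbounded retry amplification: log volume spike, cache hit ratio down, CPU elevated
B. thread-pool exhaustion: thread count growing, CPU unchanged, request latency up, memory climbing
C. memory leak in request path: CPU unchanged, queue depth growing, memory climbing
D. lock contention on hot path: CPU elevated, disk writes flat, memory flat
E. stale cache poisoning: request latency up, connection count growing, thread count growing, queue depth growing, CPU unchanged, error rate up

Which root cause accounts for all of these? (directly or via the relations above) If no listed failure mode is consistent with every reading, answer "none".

Testing each hypothesis:
(A) unbounded retry amplification — does not account for connection count growing, thread count growing, queue depth growing, request latency up
(B) thread-pool exhaustion — connection count growing miss; CPU elevated miss; thread count growing match; queue depth growing miss; request latency up match
(C) memory leak in request path — connection count growing miss; CPU elevated miss; thread count growing miss; queue depth growing match; request latency up miss
(D) lock contention on hot path — does not account for connection count growing, thread count growing, queue depth growing, request latency up
(E) stale cache poisoning — connection count growing match; CPU elevated miss; thread count growing match; queue depth growing match; request latency up match
None of the listed candidates fits everything.

none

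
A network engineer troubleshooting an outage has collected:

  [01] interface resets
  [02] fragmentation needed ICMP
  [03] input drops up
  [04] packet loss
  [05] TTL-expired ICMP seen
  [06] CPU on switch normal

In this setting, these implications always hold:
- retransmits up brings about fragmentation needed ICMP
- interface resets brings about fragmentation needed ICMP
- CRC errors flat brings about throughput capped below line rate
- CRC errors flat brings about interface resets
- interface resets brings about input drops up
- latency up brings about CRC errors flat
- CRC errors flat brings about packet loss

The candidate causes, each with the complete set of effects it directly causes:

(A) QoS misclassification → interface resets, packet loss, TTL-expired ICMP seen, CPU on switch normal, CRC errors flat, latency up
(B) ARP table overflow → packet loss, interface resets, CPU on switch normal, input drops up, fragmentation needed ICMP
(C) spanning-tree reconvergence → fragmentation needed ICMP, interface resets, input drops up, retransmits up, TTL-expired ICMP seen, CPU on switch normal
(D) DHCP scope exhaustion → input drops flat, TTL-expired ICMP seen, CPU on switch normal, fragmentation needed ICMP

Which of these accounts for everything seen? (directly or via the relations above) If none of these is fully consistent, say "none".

Testing each hypothesis:
(A) QoS misclassification — interface resets ✓; fragmentation needed ICMP ✓ (by interface resets → fragmentation needed ICMP); input drops up ✓ (by interface resets → input drops up); packet loss ✓; TTL-expired ICMP seen ✓; CPU on switch normal ✓
(B) ARP table overflow — interface resets ✓; fragmentation needed ICMP ✓; input drops up ✓; packet loss ✓; TTL-expired ICMP seen ✗; CPU on switch normal ✓
(C) spanning-tree reconvergence — interface resets ✓; fragmentation needed ICMP ✓; input drops up ✓; packet loss ✗; TTL-expired ICMP seen ✓; CPU on switch normal ✓
(D) DHCP scope exhaustion — interface resets ✗; fragmentation needed ICMP ✓; input drops up ✗; packet loss ✗; TTL-expired ICMP seen ✓; CPU on switch normal ✓
(A) alone accounts for all the evidence.

A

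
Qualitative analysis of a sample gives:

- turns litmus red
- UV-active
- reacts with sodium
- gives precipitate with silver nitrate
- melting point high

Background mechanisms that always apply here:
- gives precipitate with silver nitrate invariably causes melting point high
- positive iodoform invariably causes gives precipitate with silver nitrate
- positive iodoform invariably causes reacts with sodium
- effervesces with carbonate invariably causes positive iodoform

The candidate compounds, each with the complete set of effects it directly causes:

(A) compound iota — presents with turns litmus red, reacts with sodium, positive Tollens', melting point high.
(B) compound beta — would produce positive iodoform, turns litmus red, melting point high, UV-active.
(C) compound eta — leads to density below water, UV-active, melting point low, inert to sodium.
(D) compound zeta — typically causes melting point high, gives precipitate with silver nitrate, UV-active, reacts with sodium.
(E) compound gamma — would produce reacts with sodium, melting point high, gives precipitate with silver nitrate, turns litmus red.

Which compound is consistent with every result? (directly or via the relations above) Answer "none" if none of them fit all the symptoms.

B

Testing each hypothesis:
(A) compound iota — does not account for UV-active, gives precipitate with silver nitrate
(B) compound beta — accounts for every observation (reacts with sodium via positive iodoform → reacts with sodium)
(C) compound eta — turns litmus red NO; UV-active yes; reacts with sodium NO; gives precipitate with silver nitrate NO; melting point high NO
(D) compound zeta — does not account for turns litmus red
(E) compound gamma — does not account for UV-active
(B) alone accounts for all the evidence.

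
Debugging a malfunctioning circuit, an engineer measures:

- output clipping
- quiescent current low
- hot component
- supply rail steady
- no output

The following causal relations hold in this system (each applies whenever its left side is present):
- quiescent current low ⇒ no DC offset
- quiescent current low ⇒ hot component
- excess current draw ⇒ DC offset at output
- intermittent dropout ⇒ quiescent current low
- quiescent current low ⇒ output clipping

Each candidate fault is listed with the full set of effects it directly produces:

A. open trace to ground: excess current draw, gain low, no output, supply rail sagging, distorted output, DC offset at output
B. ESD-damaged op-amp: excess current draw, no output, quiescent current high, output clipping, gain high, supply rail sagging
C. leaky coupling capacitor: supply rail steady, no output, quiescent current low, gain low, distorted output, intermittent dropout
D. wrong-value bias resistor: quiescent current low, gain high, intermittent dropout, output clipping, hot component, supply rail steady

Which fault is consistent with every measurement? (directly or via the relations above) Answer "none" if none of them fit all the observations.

Per-candidate check:
(A) open trace to ground — fails on output clipping, quiescent current low, hot component, supply rail steady (predicts supply rail sagging, not supply rail steady)
(B) ESD-damaged op-amp — output clipping match; quiescent current low miss; hot component miss; supply rail steady miss; no output match
(C) leaky coupling capacitor — output clipping match (via quiescent current low → output clipping); quiescent current low match; hot component match (via quiescent current low → hot component); supply rail steady match; no output match
(D) wrong-value bias resistor — does not account for no output
Only (C) is consistent with every observation.

C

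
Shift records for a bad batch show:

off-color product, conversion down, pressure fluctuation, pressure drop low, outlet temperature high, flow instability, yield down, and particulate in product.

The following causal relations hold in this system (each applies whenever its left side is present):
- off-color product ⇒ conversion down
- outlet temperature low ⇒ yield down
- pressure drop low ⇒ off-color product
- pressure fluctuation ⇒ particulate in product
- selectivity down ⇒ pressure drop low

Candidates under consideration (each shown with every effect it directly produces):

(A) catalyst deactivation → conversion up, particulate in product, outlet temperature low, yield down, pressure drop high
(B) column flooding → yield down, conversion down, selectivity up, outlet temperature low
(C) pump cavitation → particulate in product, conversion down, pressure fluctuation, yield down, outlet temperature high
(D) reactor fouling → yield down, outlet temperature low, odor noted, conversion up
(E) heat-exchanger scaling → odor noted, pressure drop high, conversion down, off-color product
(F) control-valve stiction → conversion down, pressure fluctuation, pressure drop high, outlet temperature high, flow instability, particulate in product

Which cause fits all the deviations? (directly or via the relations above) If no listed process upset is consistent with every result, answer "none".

none

For each candidate, compare predicted effects to what was observed:
(A) catalyst deactivation — fails on off-color product, conversion down, pressure fluctuation, pressure drop low, outlet temperature high, flow instability (predicts conversion up, not conversion down; predicts pressure drop high, not pressure drop low; predicts outlet temperature low, not outlet temperature high)
(B) column flooding — fails on off-color product, pressure fluctuation, pressure drop low, outlet temperature high, flow instability, particulate in product (predicts outlet temperature low, not outlet temperature high)
(C) pump cavitation — does not account for off-color product, pressure drop low, flow instability
(D) reactor fouling — fails on off-color product, conversion down, pressure fluctuation, pressure drop low, outlet temperature high, flow instability, particulate in product (predicts conversion up, not conversion down; predicts outlet temperature low, not outlet temperature high)
(E) heat-exchanger scaling — off-color product match; conversion down match; pressure fluctuation miss; pressure drop low miss; outlet temperature high miss; flow instability miss; yield down miss; particulate in product miss
(F) control-valve stiction — fails on off-color product, pressure drop low, yield down (predicts pressure drop high, not pressure drop low)
None of the listed candidates fits everything.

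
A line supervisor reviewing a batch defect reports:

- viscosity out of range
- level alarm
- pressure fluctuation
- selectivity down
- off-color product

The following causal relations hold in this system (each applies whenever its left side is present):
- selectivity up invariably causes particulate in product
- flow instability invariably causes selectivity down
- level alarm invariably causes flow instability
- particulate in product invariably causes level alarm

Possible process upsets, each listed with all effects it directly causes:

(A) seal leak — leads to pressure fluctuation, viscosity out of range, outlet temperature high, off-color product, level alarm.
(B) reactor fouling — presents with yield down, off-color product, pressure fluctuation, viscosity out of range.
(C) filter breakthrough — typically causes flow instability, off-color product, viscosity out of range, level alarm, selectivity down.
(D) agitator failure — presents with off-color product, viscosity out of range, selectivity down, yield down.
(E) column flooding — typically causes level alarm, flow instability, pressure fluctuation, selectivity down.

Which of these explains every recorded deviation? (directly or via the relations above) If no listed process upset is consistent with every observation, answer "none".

Checking each candidate against the observations:
(A) seal leak — accounts for every observation (selectivity down via level alarm → flow instability → selectivity down)
(B) reactor fouling — viscosity out of range yes; level alarm NO; pressure fluctuation yes; selectivity down NO; off-color product yes
(C) filter breakthrough — viscosity out of range yes; level alarm yes; pressure fluctuation NO; selectivity down yes; off-color product yes
(D) agitator failure — viscosity out of range yes; level alarm NO; pressure fluctuation NO; selectivity down yes; off-color product yes
(E) column flooding — viscosity out of range NO; level alarm yes; pressure fluctuation yes; selectivity down yes; off-color product NO
Only (A) is consistent with every observation.

A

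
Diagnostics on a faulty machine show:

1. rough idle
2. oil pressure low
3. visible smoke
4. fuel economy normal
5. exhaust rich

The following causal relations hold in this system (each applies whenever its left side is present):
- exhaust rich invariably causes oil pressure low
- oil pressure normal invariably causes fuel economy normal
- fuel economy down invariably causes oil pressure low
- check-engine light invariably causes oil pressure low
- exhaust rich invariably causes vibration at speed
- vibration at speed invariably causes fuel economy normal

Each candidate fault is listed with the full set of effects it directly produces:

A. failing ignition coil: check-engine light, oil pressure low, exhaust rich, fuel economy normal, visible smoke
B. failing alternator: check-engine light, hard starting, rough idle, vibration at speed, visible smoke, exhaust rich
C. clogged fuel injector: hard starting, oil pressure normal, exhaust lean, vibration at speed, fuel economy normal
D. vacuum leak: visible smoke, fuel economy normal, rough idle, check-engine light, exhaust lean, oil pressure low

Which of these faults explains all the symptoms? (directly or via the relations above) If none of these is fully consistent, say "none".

B

Testing each hypothesis:
(A) failing ignition coil — does not account for rough idle
(B) failing alternator — rough idle yes; oil pressure low yes (by exhaust rich → oil pressure low); visible smoke yes; fuel economy normal yes (by vibration at speed → fuel economy normal); exhaust rich yes
(C) clogged fuel injector — rough idle NO; oil pressure low NO; visible smoke NO; fuel economy normal yes; exhaust rich NO
(D) vacuum leak — fails on exhaust rich (predicts exhaust lean, not exhaust rich)
Only (B) is consistent with every observation.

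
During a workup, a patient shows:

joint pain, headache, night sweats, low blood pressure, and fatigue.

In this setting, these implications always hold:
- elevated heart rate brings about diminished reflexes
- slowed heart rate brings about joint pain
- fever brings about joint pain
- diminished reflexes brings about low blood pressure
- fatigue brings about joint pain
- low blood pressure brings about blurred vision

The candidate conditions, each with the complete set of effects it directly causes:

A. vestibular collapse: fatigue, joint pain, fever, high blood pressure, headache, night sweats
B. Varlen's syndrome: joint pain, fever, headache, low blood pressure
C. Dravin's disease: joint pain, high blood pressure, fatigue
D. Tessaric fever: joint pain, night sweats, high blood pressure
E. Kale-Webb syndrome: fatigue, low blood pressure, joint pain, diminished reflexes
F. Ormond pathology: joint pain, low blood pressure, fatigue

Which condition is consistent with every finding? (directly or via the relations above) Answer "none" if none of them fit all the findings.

none

Per-candidate check:
(A) vestibular collapse — joint pain yes; headache yes; night sweats yes; low blood pressure NO; fatigue yes
(B) Varlen's syndrome — does not account for night sweats, fatigue
(C) Dravin's disease — fails on headache, night sweats, low blood pressure (predicts high blood pressure, not low blood pressure)
(D) Tessaric fever — joint pain yes; headache NO; night sweats yes; low blood pressure NO; fatigue NO
(E) Kale-Webb syndrome — does not account for headache, night sweats
(F) Ormond pathology — does not account for headache, night sweats
No candidate is consistent with all observations.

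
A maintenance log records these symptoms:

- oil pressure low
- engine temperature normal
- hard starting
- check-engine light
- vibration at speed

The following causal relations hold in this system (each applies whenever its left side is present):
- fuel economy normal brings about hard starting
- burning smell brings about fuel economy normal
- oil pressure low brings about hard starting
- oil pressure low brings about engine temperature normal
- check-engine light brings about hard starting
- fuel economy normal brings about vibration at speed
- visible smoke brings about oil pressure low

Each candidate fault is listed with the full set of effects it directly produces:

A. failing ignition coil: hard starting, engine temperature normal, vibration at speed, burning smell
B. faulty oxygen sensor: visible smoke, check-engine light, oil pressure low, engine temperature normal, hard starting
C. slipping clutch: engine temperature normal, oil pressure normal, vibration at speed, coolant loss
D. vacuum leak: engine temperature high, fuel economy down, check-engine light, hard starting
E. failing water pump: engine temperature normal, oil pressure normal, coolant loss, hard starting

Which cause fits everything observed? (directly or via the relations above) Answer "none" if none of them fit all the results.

none

For each candidate, compare predicted effects to what was observed:
(A) failing ignition coil — oil pressure low miss; engine temperature normal match; hard starting match; check-engine light miss; vibration at speed match
(B) faulty oxygen sensor — oil pressure low match; engine temperature normal match; hard starting match; check-engine light match; vibration at speed miss
(C) slipping clutch — oil pressure low miss; engine temperature normal match; hard starting miss; check-engine light miss; vibration at speed match
(D) vacuum leak — oil pressure low miss; engine temperature normal miss; hard starting match; check-engine light match; vibration at speed miss
(E) failing water pump — oil pressure low miss; engine temperature normal match; hard starting match; check-engine light miss; vibration at speed miss
None of the listed candidates fits everything.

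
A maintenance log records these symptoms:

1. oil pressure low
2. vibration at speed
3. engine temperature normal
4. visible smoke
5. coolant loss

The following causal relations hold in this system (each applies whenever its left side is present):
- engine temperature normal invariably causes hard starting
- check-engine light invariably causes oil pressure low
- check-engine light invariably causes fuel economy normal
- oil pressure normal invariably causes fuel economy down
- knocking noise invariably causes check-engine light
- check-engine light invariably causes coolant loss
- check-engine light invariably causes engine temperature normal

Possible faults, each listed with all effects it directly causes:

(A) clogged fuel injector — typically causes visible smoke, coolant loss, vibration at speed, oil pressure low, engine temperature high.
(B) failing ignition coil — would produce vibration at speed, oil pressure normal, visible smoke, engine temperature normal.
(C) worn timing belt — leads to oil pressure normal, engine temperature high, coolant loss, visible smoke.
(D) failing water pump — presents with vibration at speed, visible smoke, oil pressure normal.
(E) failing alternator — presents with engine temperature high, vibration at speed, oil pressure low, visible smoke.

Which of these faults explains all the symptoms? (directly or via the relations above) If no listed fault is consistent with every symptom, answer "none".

For each candidate, compare predicted effects to what was observed:
(A) clogged fuel injector — oil pressure low +; vibration at speed +; engine temperature normal -; visible smoke +; coolant loss +
(B) failing ignition coil — oil pressure low -; vibration at speed +; engine temperature normal +; visible smoke +; coolant loss -
(C) worn timing belt — fails on oil pressure low, vibration at speed, engine temperature normal (predicts oil pressure normal, not oil pressure low; predicts engine temperature high, not engine temperature normal)
(D) failing water pump — fails on oil pressure low, engine temperature normal, coolant loss (predicts oil pressure normal, not oil pressure low)
(E) failing alternator — oil pressure low +; vibration at speed +; engine temperature normal -; visible smoke +; coolant loss -
None of the listed candidates fits everything.

none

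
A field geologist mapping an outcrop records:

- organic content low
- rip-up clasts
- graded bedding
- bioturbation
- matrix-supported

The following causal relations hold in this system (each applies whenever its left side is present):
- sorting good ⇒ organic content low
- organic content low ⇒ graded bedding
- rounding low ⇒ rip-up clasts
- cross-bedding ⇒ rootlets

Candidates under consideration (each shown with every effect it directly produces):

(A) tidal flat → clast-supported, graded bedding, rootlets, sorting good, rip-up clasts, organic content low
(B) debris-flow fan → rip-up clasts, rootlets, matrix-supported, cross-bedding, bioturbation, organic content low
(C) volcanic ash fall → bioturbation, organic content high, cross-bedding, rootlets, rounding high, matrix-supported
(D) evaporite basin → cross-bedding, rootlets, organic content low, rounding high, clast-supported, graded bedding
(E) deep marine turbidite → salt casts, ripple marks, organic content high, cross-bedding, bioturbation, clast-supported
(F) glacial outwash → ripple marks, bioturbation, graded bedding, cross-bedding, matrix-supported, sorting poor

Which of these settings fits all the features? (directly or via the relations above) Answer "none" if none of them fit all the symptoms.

B

Checking each candidate against the observations:
(A) tidal flat — fails on bioturbation, matrix-supported (predicts clast-supported, not matrix-supported)
(B) debris-flow fan — accounts for every observation (graded bedding through organic content low → graded bedding)
(C) volcanic ash fall — fails on organic content low, rip-up clasts, graded bedding (predicts organic content high, not organic content low)
(D) evaporite basin — fails on rip-up clasts, bioturbation, matrix-supported (predicts clast-supported, not matrix-supported)
(E) deep marine turbidite — fails on organic content low, rip-up clasts, graded bedding, matrix-supported (predicts organic content high, not organic content low; predicts clast-supported, not matrix-supported)
(F) glacial outwash — organic content low -; rip-up clasts -; graded bedding +; bioturbation +; matrix-supported +
(B) alone accounts for all the evidence.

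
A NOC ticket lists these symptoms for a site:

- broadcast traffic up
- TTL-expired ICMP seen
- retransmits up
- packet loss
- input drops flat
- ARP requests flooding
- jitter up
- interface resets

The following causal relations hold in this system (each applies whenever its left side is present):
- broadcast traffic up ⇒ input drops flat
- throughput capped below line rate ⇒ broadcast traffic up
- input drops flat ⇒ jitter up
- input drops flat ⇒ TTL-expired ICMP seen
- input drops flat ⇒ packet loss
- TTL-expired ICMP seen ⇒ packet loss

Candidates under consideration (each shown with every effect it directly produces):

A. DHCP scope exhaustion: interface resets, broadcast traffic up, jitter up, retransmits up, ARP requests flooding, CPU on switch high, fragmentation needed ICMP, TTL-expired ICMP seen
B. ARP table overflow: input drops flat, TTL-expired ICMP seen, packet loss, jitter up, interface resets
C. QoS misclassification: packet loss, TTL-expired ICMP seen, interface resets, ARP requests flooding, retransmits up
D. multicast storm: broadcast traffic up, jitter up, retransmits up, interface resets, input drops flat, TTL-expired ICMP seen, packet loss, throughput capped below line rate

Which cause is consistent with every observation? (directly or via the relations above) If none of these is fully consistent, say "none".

A

Testing each hypothesis:
(A) DHCP scope exhaustion — broadcast traffic up match; TTL-expired ICMP seen match; retransmits up match; packet loss match (by TTL-expired ICMP seen → packet loss); input drops flat match (by broadcast traffic up → input drops flat); ARP requests flooding match; jitter up match; interface resets match
(B) ARP table overflow — broadcast traffic up miss; TTL-expired ICMP seen match; retransmits up miss; packet loss match; input drops flat match; ARP requests flooding miss; jitter up match; interface resets match
(C) QoS misclassification — does not account for broadcast traffic up, input drops flat, jitter up
(D) multicast storm — broadcast traffic up match; TTL-expired ICMP seen match; retransmits up match; packet loss match; input drops flat match; ARP requests flooding miss; jitter up match; interface resets match
(A) alone accounts for all the evidence.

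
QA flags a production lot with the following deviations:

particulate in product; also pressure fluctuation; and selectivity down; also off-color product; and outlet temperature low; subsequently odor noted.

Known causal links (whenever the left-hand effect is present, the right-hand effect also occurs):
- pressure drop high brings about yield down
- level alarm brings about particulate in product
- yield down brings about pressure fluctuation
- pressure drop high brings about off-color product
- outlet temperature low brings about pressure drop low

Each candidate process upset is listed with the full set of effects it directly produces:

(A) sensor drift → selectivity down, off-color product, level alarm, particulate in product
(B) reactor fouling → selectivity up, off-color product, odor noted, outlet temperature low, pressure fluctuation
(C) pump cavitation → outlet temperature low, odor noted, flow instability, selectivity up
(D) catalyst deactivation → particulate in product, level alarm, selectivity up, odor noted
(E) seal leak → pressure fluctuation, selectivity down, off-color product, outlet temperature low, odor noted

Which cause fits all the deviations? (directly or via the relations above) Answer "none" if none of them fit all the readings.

Per-candidate check:
(A) sensor drift — does not account for pressure fluctuation, outlet temperature low, odor noted
(B) reactor fouling — particulate in product -; pressure fluctuation +; selectivity down -; off-color product +; outlet temperature low +; odor noted +
(C) pump cavitation — particulate in product -; pressure fluctuation -; selectivity down -; off-color product -; outlet temperature low +; odor noted +
(D) catalyst deactivation — fails on pressure fluctuation, selectivity down, off-color product, outlet temperature low (predicts selectivity up, not selectivity down)
(E) seal leak — particulate in product -; pressure fluctuation +; selectivity down +; off-color product +; outlet temperature low +; odor noted +
Every candidate fails on at least one observation.

none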